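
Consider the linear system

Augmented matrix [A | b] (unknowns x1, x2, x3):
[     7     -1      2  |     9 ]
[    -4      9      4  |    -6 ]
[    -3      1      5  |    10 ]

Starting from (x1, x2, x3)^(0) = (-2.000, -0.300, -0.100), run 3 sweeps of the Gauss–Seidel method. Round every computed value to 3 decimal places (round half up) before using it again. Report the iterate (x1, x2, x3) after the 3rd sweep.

(0.294, -1.704, 2.517)

Iteration 1:
  x1 = (9 - (-1)·-0.300 - (2)·-0.100) / (7) = 1.271
  x2 = (-6 - (-4)·1.271 - (4)·-0.100) / (9) = -0.057
  x3 = (10 - (-3)·1.271 - (1)·-0.057) / (5) = 2.774
Iteration 2:
  x1 = (9 - (-1)·-0.057 - (2)·2.774) / (7) = 0.485
  x2 = (-6 - (-4)·0.485 - (4)·2.774) / (9) = -1.684
  x3 = (10 - (-3)·0.485 - (1)·-1.684) / (5) = 2.628
Iteration 3:
  x1 = (9 - (-1)·-1.684 - (2)·2.628) / (7) = 0.294
  x2 = (-6 - (-4)·0.294 - (4)·2.628) / (9) = -1.704
  x3 = (10 - (-3)·0.294 - (1)·-1.704) / (5) = 2.517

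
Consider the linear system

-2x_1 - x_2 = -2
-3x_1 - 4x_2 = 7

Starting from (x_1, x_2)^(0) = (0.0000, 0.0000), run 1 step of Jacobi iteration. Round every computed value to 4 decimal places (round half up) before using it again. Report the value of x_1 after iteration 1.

Iteration 1:
  x_1 = (-2 - (-1)·0.0000) / (-2) = 1.0000
  x_2 = (7 - (-3)·0.0000) / (-4) = -1.7500

1.0000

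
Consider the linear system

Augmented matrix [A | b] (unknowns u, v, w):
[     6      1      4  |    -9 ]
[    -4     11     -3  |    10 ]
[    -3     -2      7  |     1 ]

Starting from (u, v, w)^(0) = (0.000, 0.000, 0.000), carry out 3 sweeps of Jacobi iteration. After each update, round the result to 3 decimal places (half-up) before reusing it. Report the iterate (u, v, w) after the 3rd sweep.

(-1.407, 0.208, -0.491)

Iteration 1:
  u = (-9 - (1)·0.000 - (4)·0.000) / (6) = -1.500
  v = (10 - (-4)·0.000 - (-3)·0.000) / (11) = 0.909
  w = (1 - (-3)·0.000 - (-2)·0.000) / (7) = 0.143
Iteration 2:
  u = (-9 - (1)·0.909 - (4)·0.143) / (6) = -1.747
  v = (10 - (-4)·-1.500 - (-3)·0.143) / (11) = 0.403
  w = (1 - (-3)·-1.500 - (-2)·0.909) / (7) = -0.240
Iteration 3:
  u = (-9 - (1)·0.403 - (4)·-0.240) / (6) = -1.407
  v = (10 - (-4)·-1.747 - (-3)·-0.240) / (11) = 0.208
  w = (1 - (-3)·-1.747 - (-2)·0.403) / (7) = -0.491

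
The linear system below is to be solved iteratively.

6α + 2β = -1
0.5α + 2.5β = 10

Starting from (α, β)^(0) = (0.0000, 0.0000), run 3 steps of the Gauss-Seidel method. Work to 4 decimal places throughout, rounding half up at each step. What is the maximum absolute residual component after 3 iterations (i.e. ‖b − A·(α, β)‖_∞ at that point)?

Iteration 1:
  α = (-1 - (2)·0.0000) / (6) = -0.1667
  β = (10 - (0.5)·-0.1667) / (2.5) = 4.0333
Iteration 2:
  α = (-1 - (2)·4.0333) / (6) = -1.5111
  β = (10 - (0.5)·-1.5111) / (2.5) = 4.3022
Iteration 3:
  α = (-1 - (2)·4.3022) / (6) = -1.6007
  β = (10 - (0.5)·-1.6007) / (2.5) = 4.3201
Residual b − A·x = (-0.0360, 0.0001); ∞-norm = 0.0360

0.0360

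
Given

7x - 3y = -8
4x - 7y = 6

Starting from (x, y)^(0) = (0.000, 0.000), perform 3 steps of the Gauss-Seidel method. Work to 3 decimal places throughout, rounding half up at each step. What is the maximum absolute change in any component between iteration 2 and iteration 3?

Iteration 1:
  x = (-8 - (-3)·0.000) / (7) = -1.143
  y = (6 - (4)·-1.143) / (-7) = -1.510
Iteration 2:
  x = (-8 - (-3)·-1.510) / (7) = -1.790
  y = (6 - (4)·-1.790) / (-7) = -1.880
Iteration 3:
  x = (-8 - (-3)·-1.880) / (7) = -1.949
  y = (6 - (4)·-1.949) / (-7) = -1.971
Change: (-0.159, -0.091) → max |·| = 0.159

0.159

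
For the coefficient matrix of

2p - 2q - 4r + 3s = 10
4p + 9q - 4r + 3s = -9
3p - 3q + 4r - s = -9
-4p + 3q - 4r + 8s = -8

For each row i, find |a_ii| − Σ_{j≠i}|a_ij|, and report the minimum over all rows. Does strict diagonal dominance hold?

-7

row 1: |2| − (2+4+3) = -7
row 2: |9| − (4+4+3) = -2
row 3: |4| − (3+3+1) = -3
row 4: |8| − (4+3+4) = -3
minimum over rows = -7 → not strictly diagonally dominant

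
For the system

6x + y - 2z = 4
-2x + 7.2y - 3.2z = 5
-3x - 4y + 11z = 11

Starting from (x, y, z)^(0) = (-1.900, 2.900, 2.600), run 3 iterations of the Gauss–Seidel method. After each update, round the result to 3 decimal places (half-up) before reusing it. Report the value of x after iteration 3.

Iteration 1:
  x = (4 - (1)·2.900 - (-2)·2.600) / (6) = 1.050
  y = (5 - (-2)·1.050 - (-3.2)·2.600) / (7.2) = 2.142
  z = (11 - (-3)·1.050 - (-4)·2.142) / (11) = 2.065
Iteration 2:
  x = (4 - (1)·2.142 - (-2)·2.065) / (6) = 0.998
  y = (5 - (-2)·0.998 - (-3.2)·2.065) / (7.2) = 1.889
  z = (11 - (-3)·0.998 - (-4)·1.889) / (11) = 1.959
Iteration 3:
  x = (4 - (1)·1.889 - (-2)·1.959) / (6) = 1.005
  y = (5 - (-2)·1.005 - (-3.2)·1.959) / (7.2) = 1.844
  z = (11 - (-3)·1.005 - (-4)·1.844) / (11) = 1.945

1.005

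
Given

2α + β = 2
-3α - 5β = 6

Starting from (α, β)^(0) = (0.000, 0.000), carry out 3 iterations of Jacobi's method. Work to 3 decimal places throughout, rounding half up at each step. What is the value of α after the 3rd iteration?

Iteration 1:
  α = (2 - (1)·0.000) / (2) = 1.000
  β = (6 - (-3)·0.000) / (-5) = -1.200
Iteration 2:
  α = (2 - (1)·-1.200) / (2) = 1.600
  β = (6 - (-3)·1.000) / (-5) = -1.800
Iteration 3:
  α = (2 - (1)·-1.800) / (2) = 1.900
  β = (6 - (-3)·1.600) / (-5) = -2.160

1.900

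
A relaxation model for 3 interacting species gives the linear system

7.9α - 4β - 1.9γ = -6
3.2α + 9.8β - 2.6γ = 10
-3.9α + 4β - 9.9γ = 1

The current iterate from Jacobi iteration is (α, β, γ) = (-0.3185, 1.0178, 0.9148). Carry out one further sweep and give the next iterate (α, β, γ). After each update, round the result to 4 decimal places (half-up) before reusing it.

One sweep:
  α = (-6 - (-4)·1.0178 - (-1.9)·0.9148) / (7.9) = -0.0241
  β = (10 - (3.2)·-0.3185 - (-2.6)·0.9148) / (9.8) = 1.3671
  γ = (1 - (-3.9)·-0.3185 - (4)·1.0178) / (-9.9) = 0.4357

(-0.0241, 1.3671, 0.4357)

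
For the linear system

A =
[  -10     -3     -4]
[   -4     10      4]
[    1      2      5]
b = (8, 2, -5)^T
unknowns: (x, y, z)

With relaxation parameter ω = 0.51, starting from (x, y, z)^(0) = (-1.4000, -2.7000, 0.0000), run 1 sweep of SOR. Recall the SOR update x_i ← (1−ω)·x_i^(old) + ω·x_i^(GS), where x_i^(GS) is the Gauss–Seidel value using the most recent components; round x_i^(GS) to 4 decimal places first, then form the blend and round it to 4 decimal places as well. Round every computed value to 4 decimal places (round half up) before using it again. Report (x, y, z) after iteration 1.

Iteration 1:
  x: GS value = (8 - (-3)·-2.7000 - (-4)·0.0000) / (-10) = 0.0100;  x ← (1−ω)·-1.4000 + ω·0.0100 = -0.6809
  y: GS value = (2 - (-4)·-0.6809 - (4)·0.0000) / (10) = -0.0724;  y ← (1−ω)·-2.7000 + ω·-0.0724 = -1.3599
  z: GS value = (-5 - (1)·-0.6809 - (2)·-1.3599) / (5) = -0.3199;  z ← (1−ω)·0.0000 + ω·-0.3199 = -0.1631

(-0.6809, -1.3599, -0.1631)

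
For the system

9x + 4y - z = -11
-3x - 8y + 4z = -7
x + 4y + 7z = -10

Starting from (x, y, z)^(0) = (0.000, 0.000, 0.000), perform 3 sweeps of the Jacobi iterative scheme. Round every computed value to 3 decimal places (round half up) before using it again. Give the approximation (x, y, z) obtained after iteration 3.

(-1.692, 0.662, -1.529)

Iteration 1:
  x = (-11 - (4)·0.000 - (-1)·0.000) / (9) = -1.222
  y = (-7 - (-3)·0.000 - (4)·0.000) / (-8) = 0.875
  z = (-10 - (1)·0.000 - (4)·0.000) / (7) = -1.429
Iteration 2:
  x = (-11 - (4)·0.875 - (-1)·-1.429) / (9) = -1.770
  y = (-7 - (-3)·-1.222 - (4)·-1.429) / (-8) = 0.619
  z = (-10 - (1)·-1.222 - (4)·0.875) / (7) = -1.754
Iteration 3:
  x = (-11 - (4)·0.619 - (-1)·-1.754) / (9) = -1.692
  y = (-7 - (-3)·-1.770 - (4)·-1.754) / (-8) = 0.662
  z = (-10 - (1)·-1.770 - (4)·0.619) / (7) = -1.529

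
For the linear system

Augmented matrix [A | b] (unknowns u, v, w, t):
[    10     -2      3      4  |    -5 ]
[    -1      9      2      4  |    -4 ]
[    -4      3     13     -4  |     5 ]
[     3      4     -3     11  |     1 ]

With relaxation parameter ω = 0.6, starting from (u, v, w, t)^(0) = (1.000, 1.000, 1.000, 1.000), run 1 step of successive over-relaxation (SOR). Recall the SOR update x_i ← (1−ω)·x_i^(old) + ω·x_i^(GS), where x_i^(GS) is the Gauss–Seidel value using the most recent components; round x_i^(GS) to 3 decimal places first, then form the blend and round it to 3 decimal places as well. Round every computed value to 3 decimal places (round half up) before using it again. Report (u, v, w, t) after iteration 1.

(-0.200, -0.280, 0.817, 0.682)

Iteration 1:
  u: GS value = (-5 - (-2)·1.000 - (3)·1.000 - (4)·1.000) / (10) = -1.000;  u ← (1−ω)·1.000 + ω·-1.000 = -0.200
  v: GS value = (-4 - (-1)·-0.200 - (2)·1.000 - (4)·1.000) / (9) = -1.133;  v ← (1−ω)·1.000 + ω·-1.133 = -0.280
  w: GS value = (5 - (-4)·-0.200 - (3)·-0.280 - (-4)·1.000) / (13) = 0.695;  w ← (1−ω)·1.000 + ω·0.695 = 0.817
  t: GS value = (1 - (3)·-0.200 - (4)·-0.280 - (-3)·0.817) / (11) = 0.470;  t ← (1−ω)·1.000 + ω·0.470 = 0.682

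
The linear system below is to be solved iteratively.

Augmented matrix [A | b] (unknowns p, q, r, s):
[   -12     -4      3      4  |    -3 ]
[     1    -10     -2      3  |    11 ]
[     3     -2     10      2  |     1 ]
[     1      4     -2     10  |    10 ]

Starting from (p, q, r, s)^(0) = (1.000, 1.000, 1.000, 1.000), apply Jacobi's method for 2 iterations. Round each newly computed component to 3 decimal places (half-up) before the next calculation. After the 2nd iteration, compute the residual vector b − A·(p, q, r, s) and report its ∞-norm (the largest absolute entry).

Iteration 1:
  p = (-3 - (-4)·1.000 - (3)·1.000 - (4)·1.000) / (-12) = 0.500
  q = (11 - (1)·1.000 - (-2)·1.000 - (3)·1.000) / (-10) = -0.900
  r = (1 - (3)·1.000 - (-2)·1.000 - (2)·1.000) / (10) = -0.200
  s = (10 - (1)·1.000 - (4)·1.000 - (-2)·1.000) / (10) = 0.700
Iteration 2:
  p = (-3 - (-4)·-0.900 - (3)·-0.200 - (4)·0.700) / (-12) = 0.733
  q = (11 - (1)·0.500 - (-2)·-0.200 - (3)·0.700) / (-10) = -0.800
  r = (1 - (3)·0.500 - (-2)·-0.900 - (2)·0.700) / (10) = -0.370
  s = (10 - (1)·0.500 - (4)·-0.900 - (-2)·-0.200) / (10) = 1.270
Residual b − A·x = (-1.374, -2.283, -1.639, -0.973); ∞-norm = 2.283

2.283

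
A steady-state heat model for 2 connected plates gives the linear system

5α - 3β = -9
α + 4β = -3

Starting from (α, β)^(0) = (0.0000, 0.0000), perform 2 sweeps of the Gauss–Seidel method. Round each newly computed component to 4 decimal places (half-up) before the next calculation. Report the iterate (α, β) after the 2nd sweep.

Iteration 1:
  α = (-9 - (-3)·0.0000) / (5) = -1.8000
  β = (-3 - (1)·-1.8000) / (4) = -0.3000
Iteration 2:
  α = (-9 - (-3)·-0.3000) / (5) = -1.9800
  β = (-3 - (1)·-1.9800) / (4) = -0.2550

(-1.9800, -0.2550)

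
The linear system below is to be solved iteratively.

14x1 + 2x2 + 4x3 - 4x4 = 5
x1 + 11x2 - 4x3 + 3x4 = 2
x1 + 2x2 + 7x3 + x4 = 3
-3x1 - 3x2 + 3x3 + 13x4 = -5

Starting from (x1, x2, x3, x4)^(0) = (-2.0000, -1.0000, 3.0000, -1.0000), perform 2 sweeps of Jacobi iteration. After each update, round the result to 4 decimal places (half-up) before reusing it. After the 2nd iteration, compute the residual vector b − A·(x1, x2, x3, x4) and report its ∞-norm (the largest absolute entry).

Iteration 1:
  x1 = (5 - (2)·-1.0000 - (4)·3.0000 - (-4)·-1.0000) / (14) = -0.6429
  x2 = (2 - (1)·-2.0000 - (-4)·3.0000 - (3)·-1.0000) / (11) = 1.7273
  x3 = (3 - (1)·-2.0000 - (2)·-1.0000 - (1)·-1.0000) / (7) = 1.1429
  x4 = (-5 - (-3)·-2.0000 - (-3)·-1.0000 - (3)·3.0000) / (13) = -1.7692
Iteration 2:
  x1 = (5 - (2)·1.7273 - (4)·1.1429 - (-4)·-1.7692) / (14) = -0.7216
  x2 = (2 - (1)·-0.6429 - (-4)·1.1429 - (3)·-1.7692) / (11) = 1.1384
  x3 = (3 - (1)·-0.6429 - (2)·1.7273 - (1)·-1.7692) / (7) = 0.2796
  x4 = (-5 - (-3)·-0.6429 - (-3)·1.7273 - (3)·1.1429) / (13) = -0.3981
Residual b − A·x = (10.1148, -7.4881, -0.1143, 0.5869); ∞-norm = 10.1148

10.1148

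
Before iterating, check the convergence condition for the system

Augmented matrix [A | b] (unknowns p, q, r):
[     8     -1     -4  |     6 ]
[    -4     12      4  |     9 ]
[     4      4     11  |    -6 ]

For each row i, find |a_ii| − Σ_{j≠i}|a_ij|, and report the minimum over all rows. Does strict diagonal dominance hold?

3

row 1: |8| − (1+4) = 3
row 2: |12| − (4+4) = 4
row 3: |11| − (4+4) = 3
minimum over rows = 3 → strictly diagonally dominant (convergence guaranteed)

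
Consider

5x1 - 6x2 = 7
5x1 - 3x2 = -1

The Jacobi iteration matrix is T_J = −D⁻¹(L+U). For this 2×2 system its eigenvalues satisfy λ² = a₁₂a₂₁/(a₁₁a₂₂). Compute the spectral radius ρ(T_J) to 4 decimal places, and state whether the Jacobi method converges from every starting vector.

a₁₂a₂₁/(a₁₁a₂₂) = (-6)·(5) / ((5)·(-3)) = 2.000000
ρ = √|2.000000| = √2.000000 = 1.4142
ρ > 1, so Jacobi diverges

1.4142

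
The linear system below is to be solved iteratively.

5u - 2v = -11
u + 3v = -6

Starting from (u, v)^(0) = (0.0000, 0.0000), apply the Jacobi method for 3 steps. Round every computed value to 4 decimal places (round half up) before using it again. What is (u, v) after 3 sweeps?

Iteration 1:
  u = (-11 - (-2)·0.0000) / (5) = -2.2000
  v = (-6 - (1)·0.0000) / (3) = -2.0000
Iteration 2:
  u = (-11 - (-2)·-2.0000) / (5) = -3.0000
  v = (-6 - (1)·-2.2000) / (3) = -1.2667
Iteration 3:
  u = (-11 - (-2)·-1.2667) / (5) = -2.7067
  v = (-6 - (1)·-3.0000) / (3) = -1.0000

(-2.7067, -1.0000)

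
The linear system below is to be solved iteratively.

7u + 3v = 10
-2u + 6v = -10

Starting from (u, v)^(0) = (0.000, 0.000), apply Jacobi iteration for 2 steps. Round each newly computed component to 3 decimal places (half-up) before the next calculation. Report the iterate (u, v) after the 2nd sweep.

(2.143, -1.190)

Iteration 1:
  u = (10 - (3)·0.000) / (7) = 1.429
  v = (-10 - (-2)·0.000) / (6) = -1.667
Iteration 2:
  u = (10 - (3)·-1.667) / (7) = 2.143
  v = (-10 - (-2)·1.429) / (6) = -1.190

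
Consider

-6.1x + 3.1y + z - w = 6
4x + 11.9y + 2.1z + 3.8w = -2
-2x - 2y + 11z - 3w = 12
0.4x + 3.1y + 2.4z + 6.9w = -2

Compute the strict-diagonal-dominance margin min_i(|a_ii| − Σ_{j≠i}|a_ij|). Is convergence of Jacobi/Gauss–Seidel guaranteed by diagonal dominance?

row 1: |-6.1| − (3.1+1+1) = 1
row 2: |11.9| − (4+2.1+3.8) = 2
row 3: |11| − (2+2+3) = 4
row 4: |6.9| − (0.4+3.1+2.4) = 1
minimum over rows = 1 → strictly diagonally dominant (convergence guaranteed)

1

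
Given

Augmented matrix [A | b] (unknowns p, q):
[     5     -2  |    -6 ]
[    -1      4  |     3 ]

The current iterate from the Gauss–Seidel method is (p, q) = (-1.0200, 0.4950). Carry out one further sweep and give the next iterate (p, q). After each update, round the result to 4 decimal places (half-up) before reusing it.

One sweep:
  p = (-6 - (-2)·0.4950) / (5) = -1.0020
  q = (3 - (-1)·-1.0020) / (4) = 0.4995

(-1.0020, 0.4995)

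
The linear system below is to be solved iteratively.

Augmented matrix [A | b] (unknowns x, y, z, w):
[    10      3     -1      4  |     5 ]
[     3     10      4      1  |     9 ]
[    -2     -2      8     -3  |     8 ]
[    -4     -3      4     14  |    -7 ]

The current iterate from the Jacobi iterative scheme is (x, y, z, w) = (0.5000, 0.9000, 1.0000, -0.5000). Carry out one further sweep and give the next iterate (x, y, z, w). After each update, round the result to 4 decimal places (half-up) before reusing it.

One sweep:
  x = (5 - (3)·0.9000 - (-1)·1.0000 - (4)·-0.5000) / (10) = 0.5300
  y = (9 - (3)·0.5000 - (4)·1.0000 - (1)·-0.5000) / (10) = 0.4000
  z = (8 - (-2)·0.5000 - (-2)·0.9000 - (-3)·-0.5000) / (8) = 1.1625
  w = (-7 - (-4)·0.5000 - (-3)·0.9000 - (4)·1.0000) / (14) = -0.4500

(0.5300, 0.4000, 1.1625, -0.4500)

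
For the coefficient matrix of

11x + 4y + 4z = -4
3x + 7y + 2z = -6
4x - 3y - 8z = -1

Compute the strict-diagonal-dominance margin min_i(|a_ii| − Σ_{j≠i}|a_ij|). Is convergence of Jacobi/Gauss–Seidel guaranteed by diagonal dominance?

1

row 1: |11| − (4+4) = 3
row 2: |7| − (3+2) = 2
row 3: |-8| − (4+3) = 1
minimum over rows = 1 → strictly diagonally dominant (convergence guaranteed)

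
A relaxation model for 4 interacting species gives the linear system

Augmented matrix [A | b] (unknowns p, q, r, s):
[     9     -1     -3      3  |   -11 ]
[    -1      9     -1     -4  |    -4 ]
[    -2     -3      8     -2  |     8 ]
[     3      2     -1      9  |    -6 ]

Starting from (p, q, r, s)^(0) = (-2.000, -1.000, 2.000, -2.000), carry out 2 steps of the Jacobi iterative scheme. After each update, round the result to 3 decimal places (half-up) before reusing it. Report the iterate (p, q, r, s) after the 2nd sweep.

(-1.643, -0.289, 0.611, -0.412)

Iteration 1:
  p = (-11 - (-1)·-1.000 - (-3)·2.000 - (3)·-2.000) / (9) = 0.000
  q = (-4 - (-1)·-2.000 - (-1)·2.000 - (-4)·-2.000) / (9) = -1.333
  r = (8 - (-2)·-2.000 - (-3)·-1.000 - (-2)·-2.000) / (8) = -0.375
  s = (-6 - (3)·-2.000 - (2)·-1.000 - (-1)·2.000) / (9) = 0.444
Iteration 2:
  p = (-11 - (-1)·-1.333 - (-3)·-0.375 - (3)·0.444) / (9) = -1.643
  q = (-4 - (-1)·0.000 - (-1)·-0.375 - (-4)·0.444) / (9) = -0.289
  r = (8 - (-2)·0.000 - (-3)·-1.333 - (-2)·0.444) / (8) = 0.611
  s = (-6 - (3)·0.000 - (2)·-1.333 - (-1)·-0.375) / (9) = -0.412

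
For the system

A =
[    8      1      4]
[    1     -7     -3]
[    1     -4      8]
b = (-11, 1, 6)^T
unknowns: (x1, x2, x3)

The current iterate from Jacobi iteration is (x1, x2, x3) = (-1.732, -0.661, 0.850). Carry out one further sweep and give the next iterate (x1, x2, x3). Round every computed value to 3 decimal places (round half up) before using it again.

(-1.717, -0.755, 0.636)

One sweep:
  x1 = (-11 - (1)·-0.661 - (4)·0.850) / (8) = -1.717
  x2 = (1 - (1)·-1.732 - (-3)·0.850) / (-7) = -0.755
  x3 = (6 - (1)·-1.732 - (-4)·-0.661) / (8) = 0.636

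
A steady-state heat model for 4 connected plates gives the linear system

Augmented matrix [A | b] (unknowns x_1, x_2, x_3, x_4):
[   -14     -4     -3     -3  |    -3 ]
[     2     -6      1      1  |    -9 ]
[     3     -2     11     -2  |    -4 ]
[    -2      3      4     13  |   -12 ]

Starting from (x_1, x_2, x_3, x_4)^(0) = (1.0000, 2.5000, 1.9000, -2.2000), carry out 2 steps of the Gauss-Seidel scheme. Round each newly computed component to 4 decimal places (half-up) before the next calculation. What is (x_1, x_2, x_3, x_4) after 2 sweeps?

Iteration 1:
  x_1 = (-3 - (-4)·2.5000 - (-3)·1.9000 - (-3)·-2.2000) / (-14) = -0.4357
  x_2 = (-9 - (2)·-0.4357 - (1)·1.9000 - (1)·-2.2000) / (-6) = 1.3048
  x_3 = (-4 - (3)·-0.4357 - (-2)·1.3048 - (-2)·-2.2000) / (11) = -0.4076
  x_4 = (-12 - (-2)·-0.4357 - (3)·1.3048 - (4)·-0.4076) / (13) = -1.1658
Iteration 2:
  x_1 = (-3 - (-4)·1.3048 - (-3)·-0.4076 - (-3)·-1.1658) / (-14) = 0.1786
  x_2 = (-9 - (2)·0.1786 - (1)·-0.4076 - (1)·-1.1658) / (-6) = 1.2973
  x_3 = (-4 - (3)·0.1786 - (-2)·1.2973 - (-2)·-1.1658) / (11) = -0.3884
  x_4 = (-12 - (-2)·0.1786 - (3)·1.2973 - (4)·-0.3884) / (13) = -1.0755

(0.1786, 1.2973, -0.3884, -1.0755)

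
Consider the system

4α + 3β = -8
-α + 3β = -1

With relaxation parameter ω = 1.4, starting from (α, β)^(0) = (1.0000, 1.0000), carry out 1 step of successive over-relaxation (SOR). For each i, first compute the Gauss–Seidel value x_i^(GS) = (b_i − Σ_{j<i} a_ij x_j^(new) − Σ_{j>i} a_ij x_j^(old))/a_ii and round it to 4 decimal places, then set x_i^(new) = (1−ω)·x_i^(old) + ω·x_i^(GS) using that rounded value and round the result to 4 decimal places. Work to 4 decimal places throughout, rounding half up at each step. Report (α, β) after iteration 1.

Iteration 1:
  α: GS value = (-8 - (3)·1.0000) / (4) = -2.7500;  α ← (1−ω)·1.0000 + ω·-2.7500 = -4.2500
  β: GS value = (-1 - (-1)·-4.2500) / (3) = -1.7500;  β ← (1−ω)·1.0000 + ω·-1.7500 = -2.8500

(-4.2500, -2.8500)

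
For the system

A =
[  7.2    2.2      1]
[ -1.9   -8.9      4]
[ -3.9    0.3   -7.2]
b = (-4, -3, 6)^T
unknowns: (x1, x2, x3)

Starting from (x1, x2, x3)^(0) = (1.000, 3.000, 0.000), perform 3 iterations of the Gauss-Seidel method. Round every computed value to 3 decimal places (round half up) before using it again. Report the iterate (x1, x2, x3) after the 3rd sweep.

Iteration 1:
  x1 = (-4 - (2.2)·3.000 - (1)·0.000) / (7.2) = -1.472
  x2 = (-3 - (-1.9)·-1.472 - (4)·0.000) / (-8.9) = 0.651
  x3 = (6 - (-3.9)·-1.472 - (0.3)·0.651) / (-7.2) = -0.009
Iteration 2:
  x1 = (-4 - (2.2)·0.651 - (1)·-0.009) / (7.2) = -0.753
  x2 = (-3 - (-1.9)·-0.753 - (4)·-0.009) / (-8.9) = 0.494
  x3 = (6 - (-3.9)·-0.753 - (0.3)·0.494) / (-7.2) = -0.405
Iteration 3:
  x1 = (-4 - (2.2)·0.494 - (1)·-0.405) / (7.2) = -0.650
  x2 = (-3 - (-1.9)·-0.650 - (4)·-0.405) / (-8.9) = 0.294
  x3 = (6 - (-3.9)·-0.650 - (0.3)·0.294) / (-7.2) = -0.469

(-0.650, 0.294, -0.469)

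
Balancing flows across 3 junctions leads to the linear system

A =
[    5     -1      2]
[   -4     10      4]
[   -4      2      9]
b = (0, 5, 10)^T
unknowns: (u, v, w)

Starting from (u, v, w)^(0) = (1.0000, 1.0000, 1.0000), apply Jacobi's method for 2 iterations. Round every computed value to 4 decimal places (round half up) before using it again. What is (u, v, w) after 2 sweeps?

Iteration 1:
  u = (0 - (-1)·1.0000 - (2)·1.0000) / (5) = -0.2000
  v = (5 - (-4)·1.0000 - (4)·1.0000) / (10) = 0.5000
  w = (10 - (-4)·1.0000 - (2)·1.0000) / (9) = 1.3333
Iteration 2:
  u = (0 - (-1)·0.5000 - (2)·1.3333) / (5) = -0.4333
  v = (5 - (-4)·-0.2000 - (4)·1.3333) / (10) = -0.1133
  w = (10 - (-4)·-0.2000 - (2)·0.5000) / (9) = 0.9111

(-0.4333, -0.1133, 0.9111)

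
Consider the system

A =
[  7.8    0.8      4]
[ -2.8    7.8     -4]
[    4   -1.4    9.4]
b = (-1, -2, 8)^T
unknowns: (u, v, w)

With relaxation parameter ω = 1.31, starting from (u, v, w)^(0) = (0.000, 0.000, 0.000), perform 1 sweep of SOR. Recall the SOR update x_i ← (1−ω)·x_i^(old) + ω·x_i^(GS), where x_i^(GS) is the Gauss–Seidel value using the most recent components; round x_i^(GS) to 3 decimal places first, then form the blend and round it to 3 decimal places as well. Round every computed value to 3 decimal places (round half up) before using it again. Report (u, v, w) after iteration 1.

Iteration 1:
  u: GS value = (-1 - (0.8)·0.000 - (4)·0.000) / (7.8) = -0.128;  u ← (1−ω)·0.000 + ω·-0.128 = -0.168
  v: GS value = (-2 - (-2.8)·-0.168 - (-4)·0.000) / (7.8) = -0.317;  v ← (1−ω)·0.000 + ω·-0.317 = -0.415
  w: GS value = (8 - (4)·-0.168 - (-1.4)·-0.415) / (9.4) = 0.861;  w ← (1−ω)·0.000 + ω·0.861 = 1.128

(-0.168, -0.415, 1.128)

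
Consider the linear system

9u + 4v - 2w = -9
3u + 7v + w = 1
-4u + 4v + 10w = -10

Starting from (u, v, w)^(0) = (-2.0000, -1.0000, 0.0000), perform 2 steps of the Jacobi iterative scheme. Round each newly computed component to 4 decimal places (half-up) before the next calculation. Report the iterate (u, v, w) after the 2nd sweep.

(-1.7556, 0.5810, -1.6222)

Iteration 1:
  u = (-9 - (4)·-1.0000 - (-2)·0.0000) / (9) = -0.5556
  v = (1 - (3)·-2.0000 - (1)·0.0000) / (7) = 1.0000
  w = (-10 - (-4)·-2.0000 - (4)·-1.0000) / (10) = -1.4000
Iteration 2:
  u = (-9 - (4)·1.0000 - (-2)·-1.4000) / (9) = -1.7556
  v = (1 - (3)·-0.5556 - (1)·-1.4000) / (7) = 0.5810
  w = (-10 - (-4)·-0.5556 - (4)·1.0000) / (10) = -1.6222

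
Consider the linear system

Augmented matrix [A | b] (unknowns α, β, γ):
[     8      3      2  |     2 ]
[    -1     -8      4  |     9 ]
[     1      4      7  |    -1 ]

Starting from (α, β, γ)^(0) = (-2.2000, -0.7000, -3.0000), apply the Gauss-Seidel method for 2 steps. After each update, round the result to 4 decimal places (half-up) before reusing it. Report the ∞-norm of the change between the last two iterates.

Iteration 1:
  α = (2 - (3)·-0.7000 - (2)·-3.0000) / (8) = 1.2625
  β = (9 - (-1)·1.2625 - (4)·-3.0000) / (-8) = -2.7828
  γ = (-1 - (1)·1.2625 - (4)·-2.7828) / (7) = 1.2670
Iteration 2:
  α = (2 - (3)·-2.7828 - (2)·1.2670) / (8) = 0.9768
  β = (9 - (-1)·0.9768 - (4)·1.2670) / (-8) = -0.6136
  γ = (-1 - (1)·0.9768 - (4)·-0.6136) / (7) = 0.0682
Change: (-0.2857, 2.1692, -1.1988) → max |·| = 2.1692

2.1692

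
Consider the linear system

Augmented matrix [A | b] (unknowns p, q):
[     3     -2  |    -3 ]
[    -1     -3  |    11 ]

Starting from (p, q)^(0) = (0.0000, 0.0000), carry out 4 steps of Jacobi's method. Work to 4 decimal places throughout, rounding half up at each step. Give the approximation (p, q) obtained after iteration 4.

(-2.6790, -2.5926)

Iteration 1:
  p = (-3 - (-2)·0.0000) / (3) = -1.0000
  q = (11 - (-1)·0.0000) / (-3) = -3.6667
Iteration 2:
  p = (-3 - (-2)·-3.6667) / (3) = -3.4445
  q = (11 - (-1)·-1.0000) / (-3) = -3.3333
Iteration 3:
  p = (-3 - (-2)·-3.3333) / (3) = -3.2222
  q = (11 - (-1)·-3.4445) / (-3) = -2.5185
Iteration 4:
  p = (-3 - (-2)·-2.5185) / (3) = -2.6790
  q = (11 - (-1)·-3.2222) / (-3) = -2.5926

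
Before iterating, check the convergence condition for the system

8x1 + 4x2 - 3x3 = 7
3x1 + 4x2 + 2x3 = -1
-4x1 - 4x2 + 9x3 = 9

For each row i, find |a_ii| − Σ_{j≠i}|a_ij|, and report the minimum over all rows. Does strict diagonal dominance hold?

-1

row 1: |8| − (4+3) = 1
row 2: |4| − (3+2) = -1
row 3: |9| − (4+4) = 1
minimum over rows = -1 → not strictly diagonally dominant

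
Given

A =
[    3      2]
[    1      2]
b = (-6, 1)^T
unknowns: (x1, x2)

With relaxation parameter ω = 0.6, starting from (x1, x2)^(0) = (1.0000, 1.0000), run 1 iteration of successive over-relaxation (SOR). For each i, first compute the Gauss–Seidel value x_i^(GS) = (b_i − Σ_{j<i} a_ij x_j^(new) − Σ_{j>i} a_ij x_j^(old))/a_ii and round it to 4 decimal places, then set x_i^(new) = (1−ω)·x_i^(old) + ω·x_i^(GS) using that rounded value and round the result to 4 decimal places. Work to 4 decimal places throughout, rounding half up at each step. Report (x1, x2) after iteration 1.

Iteration 1:
  x1: GS value = (-6 - (2)·1.0000) / (3) = -2.6667;  x1 ← (1−ω)·1.0000 + ω·-2.6667 = -1.2000
  x2: GS value = (1 - (1)·-1.2000) / (2) = 1.1000;  x2 ← (1−ω)·1.0000 + ω·1.1000 = 1.0600

(-1.2000, 1.0600)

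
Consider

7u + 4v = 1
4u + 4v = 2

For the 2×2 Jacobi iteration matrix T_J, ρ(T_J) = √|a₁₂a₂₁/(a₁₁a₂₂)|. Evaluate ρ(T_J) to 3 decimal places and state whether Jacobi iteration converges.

0.756

a₁₂a₂₁/(a₁₁a₂₂) = (4)·(4) / ((7)·(4)) = 0.571429
ρ = √|0.571429| = √0.571429 = 0.756
ρ < 1, so Jacobi converges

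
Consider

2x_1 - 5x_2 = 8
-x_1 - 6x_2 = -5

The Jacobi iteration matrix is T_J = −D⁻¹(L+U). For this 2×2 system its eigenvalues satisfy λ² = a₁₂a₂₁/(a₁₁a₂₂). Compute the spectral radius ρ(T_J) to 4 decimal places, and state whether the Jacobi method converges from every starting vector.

0.6455

a₁₂a₂₁/(a₁₁a₂₂) = (-5)·(-1) / ((2)·(-6)) = -0.416667
ρ = √|-0.416667| = √0.416667 = 0.6455
ρ < 1, so Jacobi converges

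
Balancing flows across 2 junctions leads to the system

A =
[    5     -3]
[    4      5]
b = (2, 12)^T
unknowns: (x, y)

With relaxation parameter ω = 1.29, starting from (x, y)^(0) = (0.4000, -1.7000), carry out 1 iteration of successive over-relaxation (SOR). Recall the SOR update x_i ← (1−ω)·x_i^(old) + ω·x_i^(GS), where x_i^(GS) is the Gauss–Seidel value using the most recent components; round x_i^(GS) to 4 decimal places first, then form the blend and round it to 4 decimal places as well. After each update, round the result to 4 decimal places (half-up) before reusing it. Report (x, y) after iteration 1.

(-0.9158, 4.5341)

Iteration 1:
  x: GS value = (2 - (-3)·-1.7000) / (5) = -0.6200;  x ← (1−ω)·0.4000 + ω·-0.6200 = -0.9158
  y: GS value = (12 - (4)·-0.9158) / (5) = 3.1326;  y ← (1−ω)·-1.7000 + ω·3.1326 = 4.5341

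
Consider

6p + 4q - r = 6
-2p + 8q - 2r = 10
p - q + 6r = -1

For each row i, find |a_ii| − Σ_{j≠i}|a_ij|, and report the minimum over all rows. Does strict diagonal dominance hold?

row 1: |6| − (4+1) = 1
row 2: |8| − (2+2) = 4
row 3: |6| − (1+1) = 4
minimum over rows = 1 → strictly diagonally dominant (convergence guaranteed)

1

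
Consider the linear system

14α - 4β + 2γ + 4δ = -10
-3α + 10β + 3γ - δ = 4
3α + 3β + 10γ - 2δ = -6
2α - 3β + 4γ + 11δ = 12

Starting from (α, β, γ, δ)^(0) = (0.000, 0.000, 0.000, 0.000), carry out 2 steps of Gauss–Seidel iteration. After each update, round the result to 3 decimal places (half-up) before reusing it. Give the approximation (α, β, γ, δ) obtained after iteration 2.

(-1.007, 0.374, -0.124, 1.421)

Iteration 1:
  α = (-10 - (-4)·0.000 - (2)·0.000 - (4)·0.000) / (14) = -0.714
  β = (4 - (-3)·-0.714 - (3)·0.000 - (-1)·0.000) / (10) = 0.186
  γ = (-6 - (3)·-0.714 - (3)·0.186 - (-2)·0.000) / (10) = -0.442
  δ = (12 - (2)·-0.714 - (-3)·0.186 - (4)·-0.442) / (11) = 1.432
Iteration 2:
  α = (-10 - (-4)·0.186 - (2)·-0.442 - (4)·1.432) / (14) = -1.007
  β = (4 - (-3)·-1.007 - (3)·-0.442 - (-1)·1.432) / (10) = 0.374
  γ = (-6 - (3)·-1.007 - (3)·0.374 - (-2)·1.432) / (10) = -0.124
  δ = (12 - (2)·-1.007 - (-3)·0.374 - (4)·-0.124) / (11) = 1.421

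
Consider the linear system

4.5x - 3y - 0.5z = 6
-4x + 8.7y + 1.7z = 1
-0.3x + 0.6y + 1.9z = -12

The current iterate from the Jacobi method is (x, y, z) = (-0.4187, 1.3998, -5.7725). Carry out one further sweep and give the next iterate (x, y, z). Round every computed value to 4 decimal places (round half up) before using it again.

(1.6251, 1.0504, -6.8239)

One sweep:
  x = (6 - (-3)·1.3998 - (-0.5)·-5.7725) / (4.5) = 1.6251
  y = (1 - (-4)·-0.4187 - (1.7)·-5.7725) / (8.7) = 1.0504
  z = (-12 - (-0.3)·-0.4187 - (0.6)·1.3998) / (1.9) = -6.8239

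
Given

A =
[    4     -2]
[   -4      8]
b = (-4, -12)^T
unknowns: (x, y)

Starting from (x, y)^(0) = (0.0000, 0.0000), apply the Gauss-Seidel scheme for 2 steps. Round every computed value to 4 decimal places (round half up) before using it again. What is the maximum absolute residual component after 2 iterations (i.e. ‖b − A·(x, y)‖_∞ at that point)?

1.0000

Iteration 1:
  x = (-4 - (-2)·0.0000) / (4) = -1.0000
  y = (-12 - (-4)·-1.0000) / (8) = -2.0000
Iteration 2:
  x = (-4 - (-2)·-2.0000) / (4) = -2.0000
  y = (-12 - (-4)·-2.0000) / (8) = -2.5000
Residual b − A·x = (-1.0000, 0.0000); ∞-norm = 1.0000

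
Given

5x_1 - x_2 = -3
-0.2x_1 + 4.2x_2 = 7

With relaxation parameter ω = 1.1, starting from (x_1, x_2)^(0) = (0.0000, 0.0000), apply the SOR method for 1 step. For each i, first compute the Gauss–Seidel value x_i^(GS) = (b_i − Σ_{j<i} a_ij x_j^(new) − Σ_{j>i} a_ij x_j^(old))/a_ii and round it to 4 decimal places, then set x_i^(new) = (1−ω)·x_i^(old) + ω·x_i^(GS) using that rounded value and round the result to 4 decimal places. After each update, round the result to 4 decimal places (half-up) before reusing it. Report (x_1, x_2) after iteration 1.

(-0.6600, 1.7987)

Iteration 1:
  x_1: GS value = (-3 - (-1)·0.0000) / (5) = -0.6000;  x_1 ← (1−ω)·0.0000 + ω·-0.6000 = -0.6600
  x_2: GS value = (7 - (-0.2)·-0.6600) / (4.2) = 1.6352;  x_2 ← (1−ω)·0.0000 + ω·1.6352 = 1.7987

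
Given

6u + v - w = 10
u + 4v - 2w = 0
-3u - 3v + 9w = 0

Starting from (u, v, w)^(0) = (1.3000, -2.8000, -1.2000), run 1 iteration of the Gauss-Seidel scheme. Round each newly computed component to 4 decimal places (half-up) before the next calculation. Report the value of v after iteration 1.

Iteration 1:
  u = (10 - (1)·-2.8000 - (-1)·-1.2000) / (6) = 1.9333
  v = (0 - (1)·1.9333 - (-2)·-1.2000) / (4) = -1.0833
  w = (0 - (-3)·1.9333 - (-3)·-1.0833) / (9) = 0.2833

-1.0833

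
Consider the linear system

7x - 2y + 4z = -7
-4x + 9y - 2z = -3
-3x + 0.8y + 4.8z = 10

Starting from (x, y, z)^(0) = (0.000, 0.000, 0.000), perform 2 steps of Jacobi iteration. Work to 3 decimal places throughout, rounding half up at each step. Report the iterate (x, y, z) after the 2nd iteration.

Iteration 1:
  x = (-7 - (-2)·0.000 - (4)·0.000) / (7) = -1.000
  y = (-3 - (-4)·0.000 - (-2)·0.000) / (9) = -0.333
  z = (10 - (-3)·0.000 - (0.8)·0.000) / (4.8) = 2.083
Iteration 2:
  x = (-7 - (-2)·-0.333 - (4)·2.083) / (7) = -2.285
  y = (-3 - (-4)·-1.000 - (-2)·2.083) / (9) = -0.315
  z = (10 - (-3)·-1.000 - (0.8)·-0.333) / (4.8) = 1.514

(-2.285, -0.315, 1.514)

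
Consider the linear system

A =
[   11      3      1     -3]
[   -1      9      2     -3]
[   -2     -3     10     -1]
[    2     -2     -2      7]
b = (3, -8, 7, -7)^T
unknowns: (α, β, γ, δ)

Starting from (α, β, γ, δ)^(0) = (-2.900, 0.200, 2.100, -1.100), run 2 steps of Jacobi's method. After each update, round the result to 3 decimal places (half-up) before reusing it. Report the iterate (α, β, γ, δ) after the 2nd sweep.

(0.956, -0.773, 0.081, -1.486)

Iteration 1:
  α = (3 - (3)·0.200 - (1)·2.100 - (-3)·-1.100) / (11) = -0.273
  β = (-8 - (-1)·-2.900 - (2)·2.100 - (-3)·-1.100) / (9) = -2.044
  γ = (7 - (-2)·-2.900 - (-3)·0.200 - (-1)·-1.100) / (10) = 0.070
  δ = (-7 - (2)·-2.900 - (-2)·0.200 - (-2)·2.100) / (7) = 0.486
Iteration 2:
  α = (3 - (3)·-2.044 - (1)·0.070 - (-3)·0.486) / (11) = 0.956
  β = (-8 - (-1)·-0.273 - (2)·0.070 - (-3)·0.486) / (9) = -0.773
  γ = (7 - (-2)·-0.273 - (-3)·-2.044 - (-1)·0.486) / (10) = 0.081
  δ = (-7 - (2)·-0.273 - (-2)·-2.044 - (-2)·0.070) / (7) = -1.486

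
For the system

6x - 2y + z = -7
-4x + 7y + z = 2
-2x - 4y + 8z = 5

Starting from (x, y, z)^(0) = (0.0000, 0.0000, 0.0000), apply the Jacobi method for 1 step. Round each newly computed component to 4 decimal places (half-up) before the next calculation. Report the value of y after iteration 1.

0.2857

Iteration 1:
  x = (-7 - (-2)·0.0000 - (1)·0.0000) / (6) = -1.1667
  y = (2 - (-4)·0.0000 - (1)·0.0000) / (7) = 0.2857
  z = (5 - (-2)·0.0000 - (-4)·0.0000) / (8) = 0.6250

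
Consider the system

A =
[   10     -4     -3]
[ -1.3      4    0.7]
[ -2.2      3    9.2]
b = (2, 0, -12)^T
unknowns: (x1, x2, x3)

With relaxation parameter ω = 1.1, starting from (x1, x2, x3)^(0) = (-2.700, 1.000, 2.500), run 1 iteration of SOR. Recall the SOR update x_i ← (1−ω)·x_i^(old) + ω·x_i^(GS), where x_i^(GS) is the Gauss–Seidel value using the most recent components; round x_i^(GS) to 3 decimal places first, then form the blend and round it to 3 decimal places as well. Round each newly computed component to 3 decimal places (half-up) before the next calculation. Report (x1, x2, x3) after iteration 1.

Iteration 1:
  x1: GS value = (2 - (-4)·1.000 - (-3)·2.500) / (10) = 1.350;  x1 ← (1−ω)·-2.700 + ω·1.350 = 1.755
  x2: GS value = (0 - (-1.3)·1.755 - (0.7)·2.500) / (4) = 0.133;  x2 ← (1−ω)·1.000 + ω·0.133 = 0.046
  x3: GS value = (-12 - (-2.2)·1.755 - (3)·0.046) / (9.2) = -0.900;  x3 ← (1−ω)·2.500 + ω·-0.900 = -1.240

(1.755, 0.046, -1.240)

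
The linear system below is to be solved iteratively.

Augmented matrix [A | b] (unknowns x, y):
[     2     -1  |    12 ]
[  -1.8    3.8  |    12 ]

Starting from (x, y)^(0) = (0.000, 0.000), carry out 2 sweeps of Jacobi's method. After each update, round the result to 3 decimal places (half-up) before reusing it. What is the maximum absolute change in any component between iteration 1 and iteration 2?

2.842

Iteration 1:
  x = (12 - (-1)·0.000) / (2) = 6.000
  y = (12 - (-1.8)·0.000) / (3.8) = 3.158
Iteration 2:
  x = (12 - (-1)·3.158) / (2) = 7.579
  y = (12 - (-1.8)·6.000) / (3.8) = 6.000
Change: (1.579, 2.842) → max |·| = 2.842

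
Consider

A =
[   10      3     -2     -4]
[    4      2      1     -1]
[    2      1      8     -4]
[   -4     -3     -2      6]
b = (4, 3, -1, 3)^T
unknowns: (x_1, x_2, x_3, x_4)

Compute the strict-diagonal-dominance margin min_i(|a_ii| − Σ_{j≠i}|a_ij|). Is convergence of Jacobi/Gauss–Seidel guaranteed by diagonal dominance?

row 1: |10| − (3+2+4) = 1
row 2: |2| − (4+1+1) = -4
row 3: |8| − (2+1+4) = 1
row 4: |6| − (4+3+2) = -3
minimum over rows = -4 → not strictly diagonally dominant

-4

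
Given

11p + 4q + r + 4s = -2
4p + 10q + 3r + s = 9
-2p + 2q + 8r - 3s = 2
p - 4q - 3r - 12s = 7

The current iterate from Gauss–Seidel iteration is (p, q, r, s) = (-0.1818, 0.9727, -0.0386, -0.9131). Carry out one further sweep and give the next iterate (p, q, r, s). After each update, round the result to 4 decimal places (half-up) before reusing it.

(-0.2000, 1.0829, -0.4131, -0.8577)

One sweep:
  p = (-2 - (4)·0.9727 - (1)·-0.0386 - (4)·-0.9131) / (11) = -0.2000
  q = (9 - (4)·-0.2000 - (3)·-0.0386 - (1)·-0.9131) / (10) = 1.0829
  r = (2 - (-2)·-0.2000 - (2)·1.0829 - (-3)·-0.9131) / (8) = -0.4131
  s = (7 - (1)·-0.2000 - (-4)·1.0829 - (-3)·-0.4131) / (-12) = -0.8577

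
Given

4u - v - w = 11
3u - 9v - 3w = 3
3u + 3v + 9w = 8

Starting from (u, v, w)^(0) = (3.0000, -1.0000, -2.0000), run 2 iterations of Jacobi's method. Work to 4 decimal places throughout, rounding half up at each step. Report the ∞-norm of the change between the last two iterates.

1.1389

Iteration 1:
  u = (11 - (-1)·-1.0000 - (-1)·-2.0000) / (4) = 2.0000
  v = (3 - (3)·3.0000 - (-3)·-2.0000) / (-9) = 1.3333
  w = (8 - (3)·3.0000 - (3)·-1.0000) / (9) = 0.2222
Iteration 2:
  u = (11 - (-1)·1.3333 - (-1)·0.2222) / (4) = 3.1389
  v = (3 - (3)·2.0000 - (-3)·0.2222) / (-9) = 0.2593
  w = (8 - (3)·2.0000 - (3)·1.3333) / (9) = -0.2222
Change: (1.1389, -1.0740, -0.4444) → max |·| = 1.1389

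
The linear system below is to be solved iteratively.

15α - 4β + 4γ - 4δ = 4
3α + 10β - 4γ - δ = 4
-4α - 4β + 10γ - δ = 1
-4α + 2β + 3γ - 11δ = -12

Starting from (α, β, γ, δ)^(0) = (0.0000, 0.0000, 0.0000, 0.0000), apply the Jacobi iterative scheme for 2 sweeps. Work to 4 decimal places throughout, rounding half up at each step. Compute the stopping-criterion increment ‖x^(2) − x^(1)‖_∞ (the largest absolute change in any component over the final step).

Iteration 1:
  α = (4 - (-4)·0.0000 - (4)·0.0000 - (-4)·0.0000) / (15) = 0.2667
  β = (4 - (3)·0.0000 - (-4)·0.0000 - (-1)·0.0000) / (10) = 0.4000
  γ = (1 - (-4)·0.0000 - (-4)·0.0000 - (-1)·0.0000) / (10) = 0.1000
  δ = (-12 - (-4)·0.0000 - (2)·0.0000 - (3)·0.0000) / (-11) = 1.0909
Iteration 2:
  α = (4 - (-4)·0.4000 - (4)·0.1000 - (-4)·1.0909) / (15) = 0.6376
  β = (4 - (3)·0.2667 - (-4)·0.1000 - (-1)·1.0909) / (10) = 0.4691
  γ = (1 - (-4)·0.2667 - (-4)·0.4000 - (-1)·1.0909) / (10) = 0.4758
  δ = (-12 - (-4)·0.2667 - (2)·0.4000 - (3)·0.1000) / (-11) = 1.0939
Change: (0.3709, 0.0691, 0.3758, 0.0030) → max |·| = 0.3758

0.3758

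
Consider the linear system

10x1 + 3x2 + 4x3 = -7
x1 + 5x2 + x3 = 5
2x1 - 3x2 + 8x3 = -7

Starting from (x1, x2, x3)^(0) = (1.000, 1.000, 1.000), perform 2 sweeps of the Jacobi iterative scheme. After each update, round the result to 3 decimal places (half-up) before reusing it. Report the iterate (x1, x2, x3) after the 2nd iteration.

Iteration 1:
  x1 = (-7 - (3)·1.000 - (4)·1.000) / (10) = -1.400
  x2 = (5 - (1)·1.000 - (1)·1.000) / (5) = 0.600
  x3 = (-7 - (2)·1.000 - (-3)·1.000) / (8) = -0.750
Iteration 2:
  x1 = (-7 - (3)·0.600 - (4)·-0.750) / (10) = -0.580
  x2 = (5 - (1)·-1.400 - (1)·-0.750) / (5) = 1.430
  x3 = (-7 - (2)·-1.400 - (-3)·0.600) / (8) = -0.300

(-0.580, 1.430, -0.300)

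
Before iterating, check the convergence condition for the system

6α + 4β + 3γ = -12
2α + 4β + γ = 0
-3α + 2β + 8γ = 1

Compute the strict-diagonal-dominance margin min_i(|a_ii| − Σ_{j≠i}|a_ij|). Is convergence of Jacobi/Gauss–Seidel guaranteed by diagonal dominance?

row 1: |6| − (4+3) = -1
row 2: |4| − (2+1) = 1
row 3: |8| − (3+2) = 3
minimum over rows = -1 → not strictly diagonally dominant

-1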